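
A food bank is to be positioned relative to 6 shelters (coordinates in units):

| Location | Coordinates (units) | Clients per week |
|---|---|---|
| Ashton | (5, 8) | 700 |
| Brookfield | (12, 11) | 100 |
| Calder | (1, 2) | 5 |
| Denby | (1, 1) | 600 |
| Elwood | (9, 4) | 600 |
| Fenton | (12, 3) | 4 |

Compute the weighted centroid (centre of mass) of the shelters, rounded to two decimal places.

The minimiser of Σwᵢ‖p−pᵢ‖² is the weighted centroid p* = (Σwᵢpᵢ)/(Σwᵢ).
Σwᵢ = 2009.
Σwᵢxᵢ = 700·5 + 100·12 + 5·1 + 600·1 + 600·9 + 4·12 = 10753.
Σwᵢyᵢ = 700·8 + 100·11 + 5·2 + 600·1 + 600·4 + 4·3 = 9722.
x* = 10753/2009 = 5.35, y* = 9722/2009 = 4.84.

(5.35, 4.84)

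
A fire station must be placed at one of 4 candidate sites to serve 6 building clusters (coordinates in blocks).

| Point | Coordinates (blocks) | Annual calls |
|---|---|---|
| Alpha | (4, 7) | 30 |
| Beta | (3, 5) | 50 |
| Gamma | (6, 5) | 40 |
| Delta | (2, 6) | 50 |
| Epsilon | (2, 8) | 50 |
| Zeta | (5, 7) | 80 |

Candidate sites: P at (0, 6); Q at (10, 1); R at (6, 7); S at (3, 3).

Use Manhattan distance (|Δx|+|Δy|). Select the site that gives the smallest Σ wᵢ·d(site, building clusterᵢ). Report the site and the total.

R, total 970 blocks

Total weighted distance at each candidate:
  P (0, 6): total = 1410
  Q (10, 1): total = 3510
  R (6, 7): total = 970
  S (3, 3): total = 1430
Minimum is at R with total 970 blocks.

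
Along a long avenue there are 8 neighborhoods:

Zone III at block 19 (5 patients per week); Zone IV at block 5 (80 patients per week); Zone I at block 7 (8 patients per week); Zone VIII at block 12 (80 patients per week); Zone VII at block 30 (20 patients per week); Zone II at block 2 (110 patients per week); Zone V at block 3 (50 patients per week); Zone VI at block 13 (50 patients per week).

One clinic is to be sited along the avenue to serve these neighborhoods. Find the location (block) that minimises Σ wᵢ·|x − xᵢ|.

For a sum of weighted absolute distances on a line, the optimum is the weighted median (not the mean). Total weight W = 403; half-weight = 201.5.
Sort by position and accumulate weight:
  block 2 (Zone II, w=110) → cum 110
  block 3 (Zone V, w=50) → cum 160
  block 5 (Zone IV, w=80) → cum 240  ≥ 201.5 → median here
  block 7 (Zone I, w=8) → cum 248
  block 12 (Zone VIII, w=80) → cum 328
  block 13 (Zone VI, w=50) → cum 378
  block 19 (Zone III, w=5) → cum 383
  block 30 (Zone VII, w=20) → cum 403
Optimal location: block 5.

x = 5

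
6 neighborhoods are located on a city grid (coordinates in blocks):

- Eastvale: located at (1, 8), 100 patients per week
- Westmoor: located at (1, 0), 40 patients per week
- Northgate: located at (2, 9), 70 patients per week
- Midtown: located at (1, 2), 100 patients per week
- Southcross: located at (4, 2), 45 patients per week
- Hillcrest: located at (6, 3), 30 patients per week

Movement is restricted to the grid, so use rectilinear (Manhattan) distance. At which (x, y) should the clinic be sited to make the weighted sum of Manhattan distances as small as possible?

(1, 3)

Manhattan distance separates: Σwᵢ(|x−xᵢ|+|y−yᵢ|) = Σwᵢ|x−xᵢ| + Σwᵢ|y−yᵢ|, so x and y are optimised independently as 1-D weighted medians.
Total weight W = 385; half = 192.5.
x-coordinate, sorted with cumulative weight:
  x=1 (Eastvale, w=100) cum 100
  x=1 (Westmoor, w=40) cum 140
  x=1 (Midtown, w=100) cum 240  ← median
  x=2 (Northgate, w=70) cum 310
  x=4 (Southcross, w=45) cum 355
  x=6 (Hillcrest, w=30) cum 385
⇒ x* = 1
y-coordinate, sorted with cumulative weight:
  y=0 (Westmoor, w=40) cum 40
  y=2 (Midtown, w=100) cum 140
  y=2 (Southcross, w=45) cum 185
  y=3 (Hillcrest, w=30) cum 215  ← median
  y=8 (Eastvale, w=100) cum 315
  y=9 (Northgate, w=70) cum 385
⇒ y* = 3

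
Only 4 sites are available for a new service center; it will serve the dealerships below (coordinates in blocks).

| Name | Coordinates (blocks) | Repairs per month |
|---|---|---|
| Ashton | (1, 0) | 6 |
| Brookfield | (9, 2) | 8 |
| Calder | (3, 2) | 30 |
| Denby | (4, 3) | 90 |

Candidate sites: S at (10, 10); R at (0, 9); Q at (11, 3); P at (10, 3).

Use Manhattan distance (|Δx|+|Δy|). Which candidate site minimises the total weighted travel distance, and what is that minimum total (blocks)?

Total weighted distance at each candidate:
  S (10, 10): total = 1806
  R (0, 9): total = 1388
  Q (11, 3): total = 1002
  P (10, 3): total = 868
Minimum is at P with total 868 blocks.

P, total 868 blocks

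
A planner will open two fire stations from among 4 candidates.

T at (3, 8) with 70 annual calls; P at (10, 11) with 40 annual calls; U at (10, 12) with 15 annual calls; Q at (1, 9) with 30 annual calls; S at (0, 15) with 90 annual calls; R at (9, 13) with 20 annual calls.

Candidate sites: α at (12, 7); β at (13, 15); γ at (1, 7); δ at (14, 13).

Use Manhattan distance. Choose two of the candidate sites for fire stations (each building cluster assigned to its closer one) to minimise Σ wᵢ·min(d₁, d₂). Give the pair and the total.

Evaluate every pair (each demand assigned to the nearer of the two):
  {γ, δ}: total = 1495
  {β, γ}: total = 1570
  {α, γ}: total = 1605
  {α, β}: total = 2710
  {α, δ}: total = 2945
  {β, δ}: total = 3215
Best pair: {γ, δ} with total 1495.

{γ, δ}, total 1495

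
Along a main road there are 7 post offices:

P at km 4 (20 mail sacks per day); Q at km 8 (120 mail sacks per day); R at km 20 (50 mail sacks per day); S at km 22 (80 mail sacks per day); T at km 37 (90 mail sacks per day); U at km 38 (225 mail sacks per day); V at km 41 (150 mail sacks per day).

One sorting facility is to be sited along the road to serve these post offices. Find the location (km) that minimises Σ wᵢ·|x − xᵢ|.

For a sum of weighted absolute distances on a line, the optimum is the weighted median (not the mean). Total weight W = 735; half-weight = 367.5.
Sort by position and accumulate weight:
  km 4 (P, w=20) → cum 20
  km 8 (Q, w=120) → cum 140
  km 20 (R, w=50) → cum 190
  km 22 (S, w=80) → cum 270
  km 37 (T, w=90) → cum 360
  km 38 (U, w=225) → cum 585  ≥ 367.5 → median here
  km 41 (V, w=150) → cum 735
Optimal location: km 38.

x = 38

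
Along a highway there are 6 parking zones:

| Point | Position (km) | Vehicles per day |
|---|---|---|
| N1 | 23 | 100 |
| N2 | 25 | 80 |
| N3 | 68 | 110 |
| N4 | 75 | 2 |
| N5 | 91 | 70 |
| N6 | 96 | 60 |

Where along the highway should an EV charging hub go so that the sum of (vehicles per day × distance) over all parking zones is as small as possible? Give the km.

For a sum of weighted absolute distances on a line, the optimum is the weighted median (not the mean). Total weight W = 422; half-weight = 211.
Sort by position and accumulate weight:
  km 23 (N1, w=100) → cum 100
  km 25 (N2, w=80) → cum 180
  km 68 (N3, w=110) → cum 290  ≥ 211 → median here
  km 75 (N4, w=2) → cum 292
  km 91 (N5, w=70) → cum 362
  km 96 (N6, w=60) → cum 422
Optimal location: km 68.

x = 68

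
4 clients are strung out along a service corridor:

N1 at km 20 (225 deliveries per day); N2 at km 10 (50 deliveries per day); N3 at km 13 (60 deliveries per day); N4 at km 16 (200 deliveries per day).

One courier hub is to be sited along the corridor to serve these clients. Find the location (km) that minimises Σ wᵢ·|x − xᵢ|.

For a sum of weighted absolute distances on a line, the optimum is the weighted median (not the mean). Total weight W = 535; half-weight = 267.5.
Sort by position and accumulate weight:
  km 10 (N2, w=50) → cum 50
  km 13 (N3, w=60) → cum 110
  km 16 (N4, w=200) → cum 310  ≥ 267.5 → median here
  km 20 (N1, w=225) → cum 535
Optimal location: km 16.

x = 16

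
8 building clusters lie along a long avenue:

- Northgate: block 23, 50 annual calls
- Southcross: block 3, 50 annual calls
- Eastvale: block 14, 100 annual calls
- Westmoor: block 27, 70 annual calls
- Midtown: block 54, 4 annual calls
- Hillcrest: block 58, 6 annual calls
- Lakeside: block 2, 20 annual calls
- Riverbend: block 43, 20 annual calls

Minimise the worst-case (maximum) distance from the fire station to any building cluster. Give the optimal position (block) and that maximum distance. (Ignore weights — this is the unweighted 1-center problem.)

location 30, max distance 28

The 1-center on a line is the midpoint of the two extreme points: leftmost at 2, rightmost at 58.
Optimal location = (2 + 58)/2 = 30; maximum distance = (58 − 2)/2 = 28.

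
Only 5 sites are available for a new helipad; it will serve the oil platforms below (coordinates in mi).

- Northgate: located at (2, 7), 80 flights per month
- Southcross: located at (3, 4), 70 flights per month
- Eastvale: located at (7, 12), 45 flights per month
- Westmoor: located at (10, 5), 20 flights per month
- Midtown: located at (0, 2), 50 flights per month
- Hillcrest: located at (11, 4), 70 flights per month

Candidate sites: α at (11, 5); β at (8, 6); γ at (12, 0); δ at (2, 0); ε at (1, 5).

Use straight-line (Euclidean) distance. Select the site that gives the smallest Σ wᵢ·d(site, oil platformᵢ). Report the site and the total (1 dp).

ε, total 1791.9 mi

Total weighted distance at each candidate:
  α (11, 5): total = 2324.8
  β (8, 6): total = 1881.6
  γ (12, 0): total = 3255.5
  δ (2, 0): total = 2453.1
  ε (1, 5): total = 1791.9
Minimum is at ε with total 1791.9 mi.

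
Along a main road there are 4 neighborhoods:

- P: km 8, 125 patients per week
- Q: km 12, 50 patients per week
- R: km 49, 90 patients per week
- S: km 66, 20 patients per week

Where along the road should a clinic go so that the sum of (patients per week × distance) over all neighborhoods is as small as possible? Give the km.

For a sum of weighted absolute distances on a line, the optimum is the weighted median (not the mean). Total weight W = 285; half-weight = 142.5.
Sort by position and accumulate weight:
  km 8 (P, w=125) → cum 125
  km 12 (Q, w=50) → cum 175  ≥ 142.5 → median here
  km 49 (R, w=90) → cum 265
  km 66 (S, w=20) → cum 285
Optimal location: km 12.

x = 12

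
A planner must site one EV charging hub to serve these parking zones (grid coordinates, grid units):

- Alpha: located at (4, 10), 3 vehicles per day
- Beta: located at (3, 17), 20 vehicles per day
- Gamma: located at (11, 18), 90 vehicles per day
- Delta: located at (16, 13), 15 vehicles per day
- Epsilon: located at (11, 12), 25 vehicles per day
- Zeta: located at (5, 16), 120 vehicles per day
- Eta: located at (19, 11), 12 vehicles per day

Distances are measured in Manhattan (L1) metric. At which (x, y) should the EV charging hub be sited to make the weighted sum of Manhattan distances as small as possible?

Manhattan distance separates: Σwᵢ(|x−xᵢ|+|y−yᵢ|) = Σwᵢ|x−xᵢ| + Σwᵢ|y−yᵢ|, so x and y are optimised independently as 1-D weighted medians.
Total weight W = 285; half = 142.5.
x-coordinate, sorted with cumulative weight:
  x=3 (Beta, w=20) cum 20
  x=4 (Alpha, w=3) cum 23
  x=5 (Zeta, w=120) cum 143  ← median
  x=11 (Gamma, w=90) cum 233
  x=11 (Epsilon, w=25) cum 258
  x=16 (Delta, w=15) cum 273
  x=19 (Eta, w=12) cum 285
⇒ x* = 5
y-coordinate, sorted with cumulative weight:
  y=10 (Alpha, w=3) cum 3
  y=11 (Eta, w=12) cum 15
  y=12 (Epsilon, w=25) cum 40
  y=13 (Delta, w=15) cum 55
  y=16 (Zeta, w=120) cum 175  ← median
  y=17 (Beta, w=20) cum 195
  y=18 (Gamma, w=90) cum 285
⇒ y* = 16

(5, 16)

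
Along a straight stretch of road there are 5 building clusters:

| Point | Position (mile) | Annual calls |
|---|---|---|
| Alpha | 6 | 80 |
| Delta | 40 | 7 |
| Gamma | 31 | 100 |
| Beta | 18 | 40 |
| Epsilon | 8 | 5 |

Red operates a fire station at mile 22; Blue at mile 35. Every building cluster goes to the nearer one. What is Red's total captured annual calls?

125

The indifferent point is the midpoint (22+35)/2 = 28.5; building clusters left of it (closer to Red at 22) go to Red, those right go to Blue.
  Alpha at 6 (w=80) → Red
  Epsilon at 8 (w=5) → Red
  Beta at 18 (w=40) → Red
  Gamma at 31 (w=100) → Blue
  Delta at 40 (w=7) → Blue
Red captures 125; Blue captures 107.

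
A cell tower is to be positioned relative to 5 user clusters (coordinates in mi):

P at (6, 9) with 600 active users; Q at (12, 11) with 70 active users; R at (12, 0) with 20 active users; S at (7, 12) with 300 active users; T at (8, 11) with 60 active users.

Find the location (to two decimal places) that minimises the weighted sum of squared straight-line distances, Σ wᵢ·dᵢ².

The minimiser of Σwᵢ‖p−pᵢ‖² is the weighted centroid p* = (Σwᵢpᵢ)/(Σwᵢ).
Σwᵢ = 1050.
Σwᵢxᵢ = 600·6 + 70·12 + 20·12 + 300·7 + 60·8 = 7260.
Σwᵢyᵢ = 600·9 + 70·11 + 20·0 + 300·12 + 60·11 = 10430.
x* = 7260/1050 = 6.91, y* = 10430/1050 = 9.93.

(6.91, 9.93)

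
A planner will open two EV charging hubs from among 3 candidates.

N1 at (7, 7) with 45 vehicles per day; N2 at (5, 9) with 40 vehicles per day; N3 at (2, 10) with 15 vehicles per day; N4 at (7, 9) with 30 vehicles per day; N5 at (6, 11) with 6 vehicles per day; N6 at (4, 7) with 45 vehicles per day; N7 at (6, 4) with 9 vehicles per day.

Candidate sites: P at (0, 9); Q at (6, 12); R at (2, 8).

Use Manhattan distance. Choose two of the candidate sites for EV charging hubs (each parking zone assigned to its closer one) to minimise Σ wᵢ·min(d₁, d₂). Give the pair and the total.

{Q, R}, total 793

Evaluate every pair (each demand assigned to the nearer of the two):
  {Q, R}: total = 793
  {P, R}: total = 889
  {P, Q}: total = 943
Best pair: {Q, R} with total 793.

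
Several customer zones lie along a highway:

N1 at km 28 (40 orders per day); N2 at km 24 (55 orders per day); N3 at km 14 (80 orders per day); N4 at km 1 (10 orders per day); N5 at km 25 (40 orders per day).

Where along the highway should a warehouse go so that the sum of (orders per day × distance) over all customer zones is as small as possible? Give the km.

For a sum of weighted absolute distances on a line, the optimum is the weighted median (not the mean). Total weight W = 225; half-weight = 112.5.
Sort by position and accumulate weight:
  km 1 (N4, w=10) → cum 10
  km 14 (N3, w=80) → cum 90
  km 24 (N2, w=55) → cum 145  ≥ 112.5 → median here
  km 25 (N5, w=40) → cum 185
  km 28 (N1, w=40) → cum 225
Optimal location: km 24.

x = 24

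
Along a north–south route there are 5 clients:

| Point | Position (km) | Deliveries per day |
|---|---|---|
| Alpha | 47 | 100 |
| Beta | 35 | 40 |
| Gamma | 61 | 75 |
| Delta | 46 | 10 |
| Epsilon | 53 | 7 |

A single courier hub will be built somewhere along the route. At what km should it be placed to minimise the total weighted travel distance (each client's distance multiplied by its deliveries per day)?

For a sum of weighted absolute distances on a line, the optimum is the weighted median (not the mean). Total weight W = 232; half-weight = 116.
Sort by position and accumulate weight:
  km 35 (Beta, w=40) → cum 40
  km 46 (Delta, w=10) → cum 50
  km 47 (Alpha, w=100) → cum 150  ≥ 116 → median here
  km 53 (Epsilon, w=7) → cum 157
  km 61 (Gamma, w=75) → cum 232
Optimal location: km 47.

x = 47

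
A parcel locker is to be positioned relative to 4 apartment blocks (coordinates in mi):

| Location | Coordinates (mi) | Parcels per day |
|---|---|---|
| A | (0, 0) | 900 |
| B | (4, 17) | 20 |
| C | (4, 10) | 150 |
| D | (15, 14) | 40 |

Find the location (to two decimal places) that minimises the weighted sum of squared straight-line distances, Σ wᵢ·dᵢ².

The minimiser of Σwᵢ‖p−pᵢ‖² is the weighted centroid p* = (Σwᵢpᵢ)/(Σwᵢ).
Σwᵢ = 1110.
Σwᵢxᵢ = 900·0 + 20·4 + 150·4 + 40·15 = 1280.
Σwᵢyᵢ = 900·0 + 20·17 + 150·10 + 40·14 = 2400.
x* = 1280/1110 = 1.15, y* = 2400/1110 = 2.16.

(1.15, 2.16)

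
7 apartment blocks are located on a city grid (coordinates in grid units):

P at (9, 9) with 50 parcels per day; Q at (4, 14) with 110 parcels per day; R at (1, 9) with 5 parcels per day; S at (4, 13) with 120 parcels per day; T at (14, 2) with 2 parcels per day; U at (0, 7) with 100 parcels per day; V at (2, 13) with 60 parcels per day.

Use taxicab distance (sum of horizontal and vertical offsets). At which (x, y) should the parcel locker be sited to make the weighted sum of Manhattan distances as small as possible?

(4, 13)

Manhattan distance separates: Σwᵢ(|x−xᵢ|+|y−yᵢ|) = Σwᵢ|x−xᵢ| + Σwᵢ|y−yᵢ|, so x and y are optimised independently as 1-D weighted medians.
Total weight W = 447; half = 223.5.
x-coordinate, sorted with cumulative weight:
  x=0 (U, w=100) cum 100
  x=1 (R, w=5) cum 105
  x=2 (V, w=60) cum 165
  x=4 (Q, w=110) cum 275  ← median
  x=4 (S, w=120) cum 395
  x=9 (P, w=50) cum 445
  x=14 (T, w=2) cum 447
⇒ x* = 4
y-coordinate, sorted with cumulative weight:
  y=2 (T, w=2) cum 2
  y=7 (U, w=100) cum 102
  y=9 (P, w=50) cum 152
  y=9 (R, w=5) cum 157
  y=13 (S, w=120) cum 277  ← median
  y=13 (V, w=60) cum 337
  y=14 (Q, w=110) cum 447
⇒ y* = 13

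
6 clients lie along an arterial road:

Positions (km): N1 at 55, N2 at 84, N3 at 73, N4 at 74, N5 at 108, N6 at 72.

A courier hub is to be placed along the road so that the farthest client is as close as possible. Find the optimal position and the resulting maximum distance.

location 81.5, max distance 26.5

The 1-center on a line is the midpoint of the two extreme points: leftmost at 55, rightmost at 108.
Optimal location = (55 + 108)/2 = 81.5; maximum distance = (108 − 55)/2 = 26.5.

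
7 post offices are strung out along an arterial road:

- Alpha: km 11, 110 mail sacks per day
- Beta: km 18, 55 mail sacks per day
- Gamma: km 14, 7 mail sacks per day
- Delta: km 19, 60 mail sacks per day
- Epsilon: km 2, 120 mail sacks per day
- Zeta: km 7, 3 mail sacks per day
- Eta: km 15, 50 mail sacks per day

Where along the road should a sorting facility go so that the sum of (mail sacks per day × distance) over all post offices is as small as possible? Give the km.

For a sum of weighted absolute distances on a line, the optimum is the weighted median (not the mean). Total weight W = 405; half-weight = 202.5.
Sort by position and accumulate weight:
  km 2 (Epsilon, w=120) → cum 120
  km 7 (Zeta, w=3) → cum 123
  km 11 (Alpha, w=110) → cum 233  ≥ 202.5 → median here
  km 14 (Gamma, w=7) → cum 240
  km 15 (Eta, w=50) → cum 290
  km 18 (Beta, w=55) → cum 345
  km 19 (Delta, w=60) → cum 405
Optimal location: km 11.

x = 11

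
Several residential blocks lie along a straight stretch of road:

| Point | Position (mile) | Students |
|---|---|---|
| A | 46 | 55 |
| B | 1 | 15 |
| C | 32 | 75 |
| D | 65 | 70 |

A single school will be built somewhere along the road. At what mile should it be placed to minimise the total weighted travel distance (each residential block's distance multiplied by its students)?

For a sum of weighted absolute distances on a line, the optimum is the weighted median (not the mean). Total weight W = 215; half-weight = 107.5.
Sort by position and accumulate weight:
  mile 1 (B, w=15) → cum 15
  mile 32 (C, w=75) → cum 90
  mile 46 (A, w=55) → cum 145  ≥ 107.5 → median here
  mile 65 (D, w=70) → cum 215
Optimal location: mile 46.

x = 46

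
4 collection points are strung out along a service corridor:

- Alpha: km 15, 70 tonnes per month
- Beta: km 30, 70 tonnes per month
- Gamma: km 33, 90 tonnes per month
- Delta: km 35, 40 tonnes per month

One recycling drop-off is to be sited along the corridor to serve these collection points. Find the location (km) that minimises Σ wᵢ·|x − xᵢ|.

For a sum of weighted absolute distances on a line, the optimum is the weighted median (not the mean). Total weight W = 270; half-weight = 135.
Sort by position and accumulate weight:
  km 15 (Alpha, w=70) → cum 70
  km 30 (Beta, w=70) → cum 140  ≥ 135 → median here
  km 33 (Gamma, w=90) → cum 230
  km 35 (Delta, w=40) → cum 270
Optimal location: km 30.

x = 30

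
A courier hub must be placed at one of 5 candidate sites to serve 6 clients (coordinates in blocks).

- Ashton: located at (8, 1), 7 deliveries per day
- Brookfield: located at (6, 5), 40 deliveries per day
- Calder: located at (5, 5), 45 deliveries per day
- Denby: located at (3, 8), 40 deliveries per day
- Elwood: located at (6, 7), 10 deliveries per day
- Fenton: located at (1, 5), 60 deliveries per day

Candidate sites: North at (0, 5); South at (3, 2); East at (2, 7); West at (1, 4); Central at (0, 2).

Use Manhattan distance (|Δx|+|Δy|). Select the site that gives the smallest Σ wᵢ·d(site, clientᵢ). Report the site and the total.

Total weighted distance at each candidate:
  North (0, 5): total = 929
  South (3, 2): total = 1127
  East (2, 7): total = 849
  West (1, 4): total = 915
  Central (0, 2): total = 1493
Minimum is at East with total 849 blocks.

East, total 849 blocks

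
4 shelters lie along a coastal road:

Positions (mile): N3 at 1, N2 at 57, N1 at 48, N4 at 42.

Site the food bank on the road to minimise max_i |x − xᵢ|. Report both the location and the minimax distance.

location 29, max distance 28

The 1-center on a line is the midpoint of the two extreme points: leftmost at 1, rightmost at 57.
Optimal location = (1 + 57)/2 = 29; maximum distance = (57 − 1)/2 = 28.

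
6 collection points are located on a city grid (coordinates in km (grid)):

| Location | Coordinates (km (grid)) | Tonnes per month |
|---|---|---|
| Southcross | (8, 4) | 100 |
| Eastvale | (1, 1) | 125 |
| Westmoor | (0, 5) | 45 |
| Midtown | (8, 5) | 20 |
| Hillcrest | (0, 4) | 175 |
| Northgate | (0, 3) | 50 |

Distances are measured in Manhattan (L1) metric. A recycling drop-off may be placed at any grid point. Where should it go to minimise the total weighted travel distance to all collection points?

(0, 4)

Manhattan distance separates: Σwᵢ(|x−xᵢ|+|y−yᵢ|) = Σwᵢ|x−xᵢ| + Σwᵢ|y−yᵢ|, so x and y are optimised independently as 1-D weighted medians.
Total weight W = 515; half = 257.5.
x-coordinate, sorted with cumulative weight:
  x=0 (Westmoor, w=45) cum 45
  x=0 (Hillcrest, w=175) cum 220
  x=0 (Northgate, w=50) cum 270  ← median
  x=1 (Eastvale, w=125) cum 395
  x=8 (Southcross, w=100) cum 495
  x=8 (Midtown, w=20) cum 515
⇒ x* = 0
y-coordinate, sorted with cumulative weight:
  y=1 (Eastvale, w=125) cum 125
  y=3 (Northgate, w=50) cum 175
  y=4 (Southcross, w=100) cum 275  ← median
  y=4 (Hillcrest, w=175) cum 450
  y=5 (Westmoor, w=45) cum 495
  y=5 (Midtown, w=20) cum 515
⇒ y* = 4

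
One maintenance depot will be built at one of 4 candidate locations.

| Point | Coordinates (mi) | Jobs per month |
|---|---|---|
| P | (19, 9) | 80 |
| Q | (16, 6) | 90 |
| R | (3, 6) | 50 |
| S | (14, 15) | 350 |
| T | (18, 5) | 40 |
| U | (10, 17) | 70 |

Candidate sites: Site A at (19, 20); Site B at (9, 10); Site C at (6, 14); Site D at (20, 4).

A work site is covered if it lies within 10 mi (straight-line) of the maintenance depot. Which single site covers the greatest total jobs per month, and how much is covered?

Coverage radius r = 10 mi; a point is covered iff (Δx)²+(Δy)² ≤ 10² = 100.
  Site A (19, 20): covers {S, U} → 420
  Site B (9, 10): covers {Q, R, S, U} → 560
  Site C (6, 14): covers {R, S, U} → 470
  Site D (20, 4): covers {P, Q, T} → 210
Maximum coverage at Site B: 560 jobs per month.

Site B, covering 560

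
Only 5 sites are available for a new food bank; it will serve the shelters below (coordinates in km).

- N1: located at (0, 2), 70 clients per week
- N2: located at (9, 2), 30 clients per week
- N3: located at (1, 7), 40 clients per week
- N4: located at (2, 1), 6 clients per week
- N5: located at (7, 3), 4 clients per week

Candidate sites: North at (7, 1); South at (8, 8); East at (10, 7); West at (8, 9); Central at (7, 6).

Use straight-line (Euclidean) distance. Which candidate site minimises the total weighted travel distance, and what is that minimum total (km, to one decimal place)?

North, total 939.5 km

Total weighted distance at each candidate:
  North (7, 1): total = 939.5
  South (8, 8): total = 1241.0
  East (10, 7): total = 1375.6
  West (8, 9): total = 1331.8
  Central (7, 6): total = 996.3
Minimum is at North with total 939.5 km.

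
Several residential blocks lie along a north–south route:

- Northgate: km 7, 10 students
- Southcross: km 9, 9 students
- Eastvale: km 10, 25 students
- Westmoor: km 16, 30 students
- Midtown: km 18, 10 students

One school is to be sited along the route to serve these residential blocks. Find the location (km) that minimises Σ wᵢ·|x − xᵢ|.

For a sum of weighted absolute distances on a line, the optimum is the weighted median (not the mean). Total weight W = 84; half-weight = 42.
Sort by position and accumulate weight:
  km 7 (Northgate, w=10) → cum 10
  km 9 (Southcross, w=9) → cum 19
  km 10 (Eastvale, w=25) → cum 44  ≥ 42 → median here
  km 16 (Westmoor, w=30) → cum 74
  km 18 (Midtown, w=10) → cum 84
Optimal location: km 10.

x = 10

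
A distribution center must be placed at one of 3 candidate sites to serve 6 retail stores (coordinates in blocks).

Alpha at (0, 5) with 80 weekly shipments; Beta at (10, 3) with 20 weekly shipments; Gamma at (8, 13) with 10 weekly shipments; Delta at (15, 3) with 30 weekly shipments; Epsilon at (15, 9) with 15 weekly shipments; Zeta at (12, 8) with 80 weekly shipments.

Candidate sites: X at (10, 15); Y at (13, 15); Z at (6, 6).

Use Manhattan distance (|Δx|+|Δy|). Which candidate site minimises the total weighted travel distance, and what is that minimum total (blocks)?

Total weighted distance at each candidate:
  X (10, 15): total = 3275
  Y (13, 15): total = 3390
  Z (6, 6): total = 1970
Minimum is at Z with total 1970 blocks.

Z, total 1970 blocks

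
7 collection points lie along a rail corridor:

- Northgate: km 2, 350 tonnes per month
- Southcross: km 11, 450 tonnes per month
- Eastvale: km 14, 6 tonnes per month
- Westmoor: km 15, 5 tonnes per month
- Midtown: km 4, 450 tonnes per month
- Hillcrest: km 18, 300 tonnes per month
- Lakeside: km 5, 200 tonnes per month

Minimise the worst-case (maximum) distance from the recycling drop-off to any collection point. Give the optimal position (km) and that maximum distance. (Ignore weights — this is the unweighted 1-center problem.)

location 10, max distance 8

The 1-center on a line is the midpoint of the two extreme points: leftmost at 2, rightmost at 18.
Optimal location = (2 + 18)/2 = 10; maximum distance = (18 − 2)/2 = 8.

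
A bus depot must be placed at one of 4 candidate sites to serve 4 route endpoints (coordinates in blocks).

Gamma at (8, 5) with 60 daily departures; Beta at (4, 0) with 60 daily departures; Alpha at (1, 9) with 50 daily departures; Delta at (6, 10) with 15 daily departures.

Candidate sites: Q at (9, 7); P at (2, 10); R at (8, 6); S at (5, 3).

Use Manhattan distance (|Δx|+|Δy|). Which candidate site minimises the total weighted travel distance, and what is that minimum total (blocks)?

Total weighted distance at each candidate:
  Q (9, 7): total = 1490
  P (2, 10): total = 1540
  R (8, 6): total = 1250
  S (5, 3): total = 1160
Minimum is at S with total 1160 blocks.

S, total 1160 blocks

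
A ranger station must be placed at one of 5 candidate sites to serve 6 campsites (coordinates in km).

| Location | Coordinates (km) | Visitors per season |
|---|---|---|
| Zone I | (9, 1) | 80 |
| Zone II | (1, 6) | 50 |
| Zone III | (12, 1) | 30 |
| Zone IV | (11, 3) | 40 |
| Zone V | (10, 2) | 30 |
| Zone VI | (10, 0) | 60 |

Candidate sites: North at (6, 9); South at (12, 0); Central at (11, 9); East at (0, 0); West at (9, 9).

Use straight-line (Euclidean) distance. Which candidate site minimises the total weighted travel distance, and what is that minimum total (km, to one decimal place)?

South, total 1240.8 km

Total weighted distance at each candidate:
  North (6, 9): total = 2420.3
  South (12, 0): total = 1240.8
  Central (11, 9): total = 2419.0
  East (0, 0): total = 2751.8
  West (9, 9): total = 2332.0
Minimum is at South with total 1240.8 km.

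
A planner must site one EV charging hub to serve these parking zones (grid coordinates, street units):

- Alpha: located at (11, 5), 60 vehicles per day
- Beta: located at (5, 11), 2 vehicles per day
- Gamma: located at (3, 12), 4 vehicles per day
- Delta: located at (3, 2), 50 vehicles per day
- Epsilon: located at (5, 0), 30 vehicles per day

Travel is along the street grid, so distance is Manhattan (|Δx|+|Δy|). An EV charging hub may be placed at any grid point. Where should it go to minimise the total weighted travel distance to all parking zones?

(5, 2)

Manhattan distance separates: Σwᵢ(|x−xᵢ|+|y−yᵢ|) = Σwᵢ|x−xᵢ| + Σwᵢ|y−yᵢ|, so x and y are optimised independently as 1-D weighted medians.
Total weight W = 146; half = 73.
x-coordinate, sorted with cumulative weight:
  x=3 (Gamma, w=4) cum 4
  x=3 (Delta, w=50) cum 54
  x=5 (Beta, w=2) cum 56
  x=5 (Epsilon, w=30) cum 86  ← median
  x=11 (Alpha, w=60) cum 146
⇒ x* = 5
y-coordinate, sorted with cumulative weight:
  y=0 (Epsilon, w=30) cum 30
  y=2 (Delta, w=50) cum 80  ← median
  y=5 (Alpha, w=60) cum 140
  y=11 (Beta, w=2) cum 142
  y=12 (Gamma, w=4) cum 146
⇒ y* = 2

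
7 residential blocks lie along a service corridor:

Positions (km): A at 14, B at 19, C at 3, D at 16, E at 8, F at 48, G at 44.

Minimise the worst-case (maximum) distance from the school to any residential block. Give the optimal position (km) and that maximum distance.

The 1-center on a line is the midpoint of the two extreme points: leftmost at 3, rightmost at 48.
Optimal location = (3 + 48)/2 = 25.5; maximum distance = (48 − 3)/2 = 22.5.

location 25.5, max distance 22.5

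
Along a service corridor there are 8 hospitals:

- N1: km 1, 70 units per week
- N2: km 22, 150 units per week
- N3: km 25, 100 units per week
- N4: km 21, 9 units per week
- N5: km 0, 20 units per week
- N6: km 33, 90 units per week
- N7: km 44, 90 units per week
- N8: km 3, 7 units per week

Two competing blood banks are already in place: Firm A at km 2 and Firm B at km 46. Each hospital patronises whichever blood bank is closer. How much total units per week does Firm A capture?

256

The indifferent point is the midpoint (2+46)/2 = 24; hospitals left of it (closer to Firm A at 2) go to Firm A, those right go to Firm B.
  N5 at 0 (w=20) → Firm A
  N1 at 1 (w=70) → Firm A
  N8 at 3 (w=7) → Firm A
  N4 at 21 (w=9) → Firm A
  N2 at 22 (w=150) → Firm A
  N3 at 25 (w=100) → Firm B
  N6 at 33 (w=90) → Firm B
  N7 at 44 (w=90) → Firm B
Firm A captures 256; Firm B captures 280.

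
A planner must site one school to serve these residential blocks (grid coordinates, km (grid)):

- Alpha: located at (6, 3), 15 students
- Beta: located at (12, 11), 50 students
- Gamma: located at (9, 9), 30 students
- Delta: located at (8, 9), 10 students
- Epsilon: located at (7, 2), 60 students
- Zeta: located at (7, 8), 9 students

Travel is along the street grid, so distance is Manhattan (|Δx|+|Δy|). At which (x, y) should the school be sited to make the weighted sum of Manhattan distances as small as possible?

(8, 9)

Manhattan distance separates: Σwᵢ(|x−xᵢ|+|y−yᵢ|) = Σwᵢ|x−xᵢ| + Σwᵢ|y−yᵢ|, so x and y are optimised independently as 1-D weighted medians.
Total weight W = 174; half = 87.
x-coordinate, sorted with cumulative weight:
  x=6 (Alpha, w=15) cum 15
  x=7 (Epsilon, w=60) cum 75
  x=7 (Zeta, w=9) cum 84
  x=8 (Delta, w=10) cum 94  ← median
  x=9 (Gamma, w=30) cum 124
  x=12 (Beta, w=50) cum 174
⇒ x* = 8
y-coordinate, sorted with cumulative weight:
  y=2 (Epsilon, w=60) cum 60
  y=3 (Alpha, w=15) cum 75
  y=8 (Zeta, w=9) cum 84
  y=9 (Gamma, w=30) cum 114  ← median
  y=9 (Delta, w=10) cum 124
  y=11 (Beta, w=50) cum 174
⇒ y* = 9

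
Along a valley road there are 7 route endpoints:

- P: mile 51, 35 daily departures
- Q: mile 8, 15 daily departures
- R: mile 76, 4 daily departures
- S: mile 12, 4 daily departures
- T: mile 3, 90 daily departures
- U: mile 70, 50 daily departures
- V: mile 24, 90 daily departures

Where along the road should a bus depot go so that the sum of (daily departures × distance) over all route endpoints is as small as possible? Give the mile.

x = 24

For a sum of weighted absolute distances on a line, the optimum is the weighted median (not the mean). Total weight W = 288; half-weight = 144.
Sort by position and accumulate weight:
  mile 3 (T, w=90) → cum 90
  mile 8 (Q, w=15) → cum 105
  mile 12 (S, w=4) → cum 109
  mile 24 (V, w=90) → cum 199  ≥ 144 → median here
  mile 51 (P, w=35) → cum 234
  mile 70 (U, w=50) → cum 284
  mile 76 (R, w=4) → cum 288
Optimal location: mile 24.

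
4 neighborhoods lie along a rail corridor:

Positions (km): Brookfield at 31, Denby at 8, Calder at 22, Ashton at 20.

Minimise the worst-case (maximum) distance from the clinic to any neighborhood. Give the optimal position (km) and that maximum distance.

location 19.5, max distance 11.5

The 1-center on a line is the midpoint of the two extreme points: leftmost at 8, rightmost at 31.
Optimal location = (8 + 31)/2 = 19.5; maximum distance = (31 − 8)/2 = 11.5.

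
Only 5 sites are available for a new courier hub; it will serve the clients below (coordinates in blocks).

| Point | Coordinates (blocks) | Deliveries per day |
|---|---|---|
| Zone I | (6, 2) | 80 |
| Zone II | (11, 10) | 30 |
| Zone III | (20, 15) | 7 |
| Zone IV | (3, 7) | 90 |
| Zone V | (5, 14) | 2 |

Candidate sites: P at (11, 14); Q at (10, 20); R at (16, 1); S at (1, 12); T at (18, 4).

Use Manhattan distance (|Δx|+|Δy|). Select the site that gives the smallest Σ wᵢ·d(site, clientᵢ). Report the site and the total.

Total weighted distance at each candidate:
  P (11, 14): total = 2912
  Q (10, 20): total = 4017
  R (16, 1): total = 3184
  S (1, 12): total = 2356
  T (18, 4): total = 3267
Minimum is at S with total 2356 blocks.

S, total 2356 blocks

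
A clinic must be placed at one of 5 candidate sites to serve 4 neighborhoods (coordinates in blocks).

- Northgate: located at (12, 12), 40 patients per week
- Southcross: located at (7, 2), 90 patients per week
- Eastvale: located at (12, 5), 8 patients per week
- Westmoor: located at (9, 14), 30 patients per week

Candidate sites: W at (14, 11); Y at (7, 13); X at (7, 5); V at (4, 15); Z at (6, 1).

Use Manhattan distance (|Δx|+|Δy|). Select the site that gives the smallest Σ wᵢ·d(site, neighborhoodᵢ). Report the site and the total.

X, total 1120 blocks

Total weighted distance at each candidate:
  W (14, 11): total = 1864
  Y (7, 13): total = 1424
  X (7, 5): total = 1120
  V (4, 15): total = 2204
  Z (6, 1): total = 1420
Minimum is at X with total 1120 blocks.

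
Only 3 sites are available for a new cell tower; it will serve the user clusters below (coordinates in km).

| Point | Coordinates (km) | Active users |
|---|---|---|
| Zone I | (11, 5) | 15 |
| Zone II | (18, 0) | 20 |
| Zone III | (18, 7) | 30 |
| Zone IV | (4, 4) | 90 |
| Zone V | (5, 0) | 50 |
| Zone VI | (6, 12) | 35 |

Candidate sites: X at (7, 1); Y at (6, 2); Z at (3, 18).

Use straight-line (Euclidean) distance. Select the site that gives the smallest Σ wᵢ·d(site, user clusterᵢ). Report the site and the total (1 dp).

Total weighted distance at each candidate:
  X (7, 1): total = 1561.9
  Y (6, 2): total = 1437.1
  Z (3, 18): total = 3659.1
Minimum is at Y with total 1437.1 km.

Y, total 1437.1 km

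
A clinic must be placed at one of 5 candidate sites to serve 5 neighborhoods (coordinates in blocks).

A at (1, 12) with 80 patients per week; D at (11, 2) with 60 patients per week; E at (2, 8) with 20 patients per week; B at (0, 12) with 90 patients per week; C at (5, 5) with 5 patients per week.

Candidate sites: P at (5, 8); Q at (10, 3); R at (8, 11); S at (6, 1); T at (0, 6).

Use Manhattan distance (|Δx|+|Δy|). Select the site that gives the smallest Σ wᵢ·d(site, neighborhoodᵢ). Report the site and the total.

T, total 2110 blocks

Total weighted distance at each candidate:
  P (5, 8): total = 2245
  Q (10, 3): total = 3565
  R (8, 11): total = 2395
  S (6, 1): total = 3415
  T (0, 6): total = 2110
Minimum is at T with total 2110 blocks.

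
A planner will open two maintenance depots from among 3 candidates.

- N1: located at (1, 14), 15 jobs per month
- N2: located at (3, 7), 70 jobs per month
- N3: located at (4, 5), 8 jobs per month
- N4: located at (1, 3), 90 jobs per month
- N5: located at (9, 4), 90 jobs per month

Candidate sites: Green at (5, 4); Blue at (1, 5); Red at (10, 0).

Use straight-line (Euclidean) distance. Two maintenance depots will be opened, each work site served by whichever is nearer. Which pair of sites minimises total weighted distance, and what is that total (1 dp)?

{Green, Blue}, total 884.3

Evaluate every pair (each demand assigned to the nearer of the two):
  {Green, Blue}: total = 884.3
  {Blue, Red}: total = 908.1
  {Green, Red}: total = 1156.3
Best pair: {Green, Blue} with total 884.3.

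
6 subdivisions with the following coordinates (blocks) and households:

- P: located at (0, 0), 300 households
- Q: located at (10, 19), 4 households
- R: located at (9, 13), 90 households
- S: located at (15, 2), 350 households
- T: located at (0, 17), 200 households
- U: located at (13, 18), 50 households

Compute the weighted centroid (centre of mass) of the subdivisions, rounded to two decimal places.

The minimiser of Σwᵢ‖p−pᵢ‖² is the weighted centroid p* = (Σwᵢpᵢ)/(Σwᵢ).
Σwᵢ = 994.
Σwᵢxᵢ = 300·0 + 4·10 + 90·9 + 350·15 + 200·0 + 50·13 = 6750.
Σwᵢyᵢ = 300·0 + 4·19 + 90·13 + 350·2 + 200·17 + 50·18 = 6246.
x* = 6750/994 = 6.79, y* = 6246/994 = 6.28.

(6.79, 6.28)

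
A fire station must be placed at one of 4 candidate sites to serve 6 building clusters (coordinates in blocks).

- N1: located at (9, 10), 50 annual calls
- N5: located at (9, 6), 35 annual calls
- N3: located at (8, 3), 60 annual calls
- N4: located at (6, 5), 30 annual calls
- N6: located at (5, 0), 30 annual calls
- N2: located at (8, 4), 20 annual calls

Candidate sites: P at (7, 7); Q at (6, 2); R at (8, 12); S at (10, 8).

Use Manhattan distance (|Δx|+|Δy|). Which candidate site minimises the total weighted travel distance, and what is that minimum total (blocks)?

P, total 1095 blocks

Total weighted distance at each candidate:
  P (7, 7): total = 1095
  Q (6, 2): total = 1235
  R (8, 12): total = 1815
  S (10, 8): total = 1395
Minimum is at P with total 1095 blocks.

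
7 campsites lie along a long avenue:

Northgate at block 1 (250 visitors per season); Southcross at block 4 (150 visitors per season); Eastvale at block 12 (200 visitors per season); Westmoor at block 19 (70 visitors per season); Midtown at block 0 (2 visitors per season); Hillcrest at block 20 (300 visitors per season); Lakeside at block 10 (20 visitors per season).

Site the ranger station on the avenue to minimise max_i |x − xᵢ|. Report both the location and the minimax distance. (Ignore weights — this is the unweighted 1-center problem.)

The 1-center on a line is the midpoint of the two extreme points: leftmost at 0, rightmost at 20.
Optimal location = (0 + 20)/2 = 10; maximum distance = (20 − 0)/2 = 10.

location 10, max distance 10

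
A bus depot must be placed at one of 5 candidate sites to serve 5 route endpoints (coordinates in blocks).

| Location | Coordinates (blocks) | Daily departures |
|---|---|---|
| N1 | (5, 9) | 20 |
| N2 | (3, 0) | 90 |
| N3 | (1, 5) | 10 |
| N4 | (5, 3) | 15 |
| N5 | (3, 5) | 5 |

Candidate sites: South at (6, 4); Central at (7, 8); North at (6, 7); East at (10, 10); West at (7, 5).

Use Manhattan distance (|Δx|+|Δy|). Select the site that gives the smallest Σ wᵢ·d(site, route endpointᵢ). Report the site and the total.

South, total 860 blocks

Total weighted distance at each candidate:
  South (6, 4): total = 860
  Central (7, 8): total = 1370
  North (6, 7): total = 1130
  East (10, 10): total = 2030
  West (7, 5): total = 1070
Minimum is at South with total 860 blocks.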